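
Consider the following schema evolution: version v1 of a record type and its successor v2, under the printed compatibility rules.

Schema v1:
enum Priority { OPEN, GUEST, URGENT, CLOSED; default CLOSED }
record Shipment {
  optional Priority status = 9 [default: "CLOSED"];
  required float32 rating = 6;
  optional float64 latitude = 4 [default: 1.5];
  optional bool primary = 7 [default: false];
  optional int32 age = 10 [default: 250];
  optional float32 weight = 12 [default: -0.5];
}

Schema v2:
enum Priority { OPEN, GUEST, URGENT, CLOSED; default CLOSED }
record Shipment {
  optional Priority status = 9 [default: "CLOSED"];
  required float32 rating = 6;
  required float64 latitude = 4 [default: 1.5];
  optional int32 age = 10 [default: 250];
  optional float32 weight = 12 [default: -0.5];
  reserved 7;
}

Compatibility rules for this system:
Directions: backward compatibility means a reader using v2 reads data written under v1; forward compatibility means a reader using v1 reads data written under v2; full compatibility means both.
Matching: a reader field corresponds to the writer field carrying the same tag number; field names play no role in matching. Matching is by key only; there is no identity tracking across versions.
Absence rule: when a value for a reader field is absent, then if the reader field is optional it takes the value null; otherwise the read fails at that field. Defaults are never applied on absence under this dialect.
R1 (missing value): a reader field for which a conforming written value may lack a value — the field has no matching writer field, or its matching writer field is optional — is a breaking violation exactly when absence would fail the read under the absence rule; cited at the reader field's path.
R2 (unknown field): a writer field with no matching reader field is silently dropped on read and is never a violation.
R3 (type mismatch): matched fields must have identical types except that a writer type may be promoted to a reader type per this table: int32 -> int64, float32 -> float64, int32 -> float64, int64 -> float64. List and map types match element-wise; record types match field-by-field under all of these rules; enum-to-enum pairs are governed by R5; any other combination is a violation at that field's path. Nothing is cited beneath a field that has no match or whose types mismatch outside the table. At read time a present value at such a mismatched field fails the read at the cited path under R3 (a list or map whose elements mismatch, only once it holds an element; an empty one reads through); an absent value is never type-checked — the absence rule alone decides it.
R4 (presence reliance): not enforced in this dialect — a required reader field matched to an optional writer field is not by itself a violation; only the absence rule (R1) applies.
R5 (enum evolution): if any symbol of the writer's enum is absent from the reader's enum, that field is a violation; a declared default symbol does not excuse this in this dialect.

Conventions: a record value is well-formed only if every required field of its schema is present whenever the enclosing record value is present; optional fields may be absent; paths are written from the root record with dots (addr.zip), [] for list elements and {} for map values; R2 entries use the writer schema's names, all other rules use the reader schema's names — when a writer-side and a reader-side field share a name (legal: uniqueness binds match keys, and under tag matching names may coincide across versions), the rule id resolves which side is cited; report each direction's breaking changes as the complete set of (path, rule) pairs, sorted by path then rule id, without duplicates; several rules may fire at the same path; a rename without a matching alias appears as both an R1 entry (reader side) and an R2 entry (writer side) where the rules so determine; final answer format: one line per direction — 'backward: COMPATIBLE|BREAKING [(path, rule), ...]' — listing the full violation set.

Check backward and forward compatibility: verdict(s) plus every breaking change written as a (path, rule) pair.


backward: BREAKING [(latitude, R1)]; forward: COMPATIBLE []

in Shipment below, arrows point writer -> reader
backward pass over Shipment, reader schema v2, writer schema v1:
  status: paired with writer status (Priority -> Priority; writer optional)
  rating: paired with writer rating (float32 -> float32; writer required)
  latitude: paired with writer latitude (float64 -> float64; writer optional)
  age: paired with writer age (int32 -> int32; writer optional)
  weight: paired with writer weight (float32 -> float32; writer optional)
  primary (writer side), unknown to reader
  breaking: (latitude, R1)
  backward on Shipment therefore BREAKING (1)
forward pass over Shipment, reader schema v1, writer schema v2:
  status: paired with writer status (Priority -> Priority; writer optional)
  rating: paired with writer rating (float32 -> float32; writer required)
  latitude: paired with writer latitude (float64 -> float64; writer required)
  primary: no writer-side match
  age: paired with writer age (int32 -> int32; writer optional)
  weight: paired with writer weight (float32 -> float32; writer optional)
  nothing fires on Shipment: forward is COMPATIBLE


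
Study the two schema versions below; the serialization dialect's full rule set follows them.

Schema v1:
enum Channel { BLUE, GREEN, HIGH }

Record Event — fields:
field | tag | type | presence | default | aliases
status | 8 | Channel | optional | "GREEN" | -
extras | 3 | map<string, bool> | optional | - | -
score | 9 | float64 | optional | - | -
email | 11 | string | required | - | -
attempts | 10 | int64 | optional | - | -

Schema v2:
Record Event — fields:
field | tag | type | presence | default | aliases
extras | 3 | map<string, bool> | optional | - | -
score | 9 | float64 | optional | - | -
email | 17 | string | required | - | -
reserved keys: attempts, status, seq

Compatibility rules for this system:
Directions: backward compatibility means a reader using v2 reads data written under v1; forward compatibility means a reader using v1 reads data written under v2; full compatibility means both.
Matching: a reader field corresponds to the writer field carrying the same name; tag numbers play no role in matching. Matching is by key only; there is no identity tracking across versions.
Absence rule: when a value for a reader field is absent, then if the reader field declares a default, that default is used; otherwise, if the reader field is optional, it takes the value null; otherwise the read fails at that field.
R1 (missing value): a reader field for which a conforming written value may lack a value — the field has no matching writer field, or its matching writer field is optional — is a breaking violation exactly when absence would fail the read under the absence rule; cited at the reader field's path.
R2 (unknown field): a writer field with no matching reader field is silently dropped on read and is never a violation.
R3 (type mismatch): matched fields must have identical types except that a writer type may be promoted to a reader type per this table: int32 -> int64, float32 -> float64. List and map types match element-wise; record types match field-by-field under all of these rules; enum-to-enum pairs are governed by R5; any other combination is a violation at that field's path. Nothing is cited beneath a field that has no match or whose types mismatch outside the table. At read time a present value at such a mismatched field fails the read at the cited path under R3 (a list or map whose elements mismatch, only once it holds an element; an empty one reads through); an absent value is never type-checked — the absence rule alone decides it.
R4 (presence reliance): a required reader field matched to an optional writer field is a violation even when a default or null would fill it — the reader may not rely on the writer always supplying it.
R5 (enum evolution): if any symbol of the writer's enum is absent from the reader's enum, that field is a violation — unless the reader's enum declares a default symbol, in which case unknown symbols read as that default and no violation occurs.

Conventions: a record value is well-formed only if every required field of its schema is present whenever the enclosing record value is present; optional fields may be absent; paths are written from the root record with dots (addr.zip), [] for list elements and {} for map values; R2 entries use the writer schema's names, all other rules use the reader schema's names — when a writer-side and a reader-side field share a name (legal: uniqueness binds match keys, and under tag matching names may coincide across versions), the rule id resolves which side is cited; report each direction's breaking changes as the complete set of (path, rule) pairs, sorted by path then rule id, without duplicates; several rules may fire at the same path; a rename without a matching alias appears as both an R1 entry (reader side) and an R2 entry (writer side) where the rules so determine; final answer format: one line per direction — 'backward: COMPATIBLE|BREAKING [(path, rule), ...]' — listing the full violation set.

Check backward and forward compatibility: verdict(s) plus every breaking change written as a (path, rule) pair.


arrows below run writer -> reader for Event
checking backward for Event: reader v2 against writer v1:
  extras: map<string, bool> -> map<string, bool>, writer optional; from extras
  score: float64 -> float64, writer optional; from score
  email: string -> string, writer required; from email
  status (writer side), unknown to reader
  attempts (writer side), unknown to reader
  => backward: COMPATIBLE
checking forward for Event: reader v1 against writer v2:
  status has no writer counterpart
  extras: map<string, bool> -> map<string, bool>, writer optional; from extras
  score: float64 -> float64, writer optional; from score
  email: string -> string, writer required; from email
  attempts has no writer counterpart
  => forward: COMPATIBLE

backward: COMPATIBLE []; forward: COMPATIBLE []


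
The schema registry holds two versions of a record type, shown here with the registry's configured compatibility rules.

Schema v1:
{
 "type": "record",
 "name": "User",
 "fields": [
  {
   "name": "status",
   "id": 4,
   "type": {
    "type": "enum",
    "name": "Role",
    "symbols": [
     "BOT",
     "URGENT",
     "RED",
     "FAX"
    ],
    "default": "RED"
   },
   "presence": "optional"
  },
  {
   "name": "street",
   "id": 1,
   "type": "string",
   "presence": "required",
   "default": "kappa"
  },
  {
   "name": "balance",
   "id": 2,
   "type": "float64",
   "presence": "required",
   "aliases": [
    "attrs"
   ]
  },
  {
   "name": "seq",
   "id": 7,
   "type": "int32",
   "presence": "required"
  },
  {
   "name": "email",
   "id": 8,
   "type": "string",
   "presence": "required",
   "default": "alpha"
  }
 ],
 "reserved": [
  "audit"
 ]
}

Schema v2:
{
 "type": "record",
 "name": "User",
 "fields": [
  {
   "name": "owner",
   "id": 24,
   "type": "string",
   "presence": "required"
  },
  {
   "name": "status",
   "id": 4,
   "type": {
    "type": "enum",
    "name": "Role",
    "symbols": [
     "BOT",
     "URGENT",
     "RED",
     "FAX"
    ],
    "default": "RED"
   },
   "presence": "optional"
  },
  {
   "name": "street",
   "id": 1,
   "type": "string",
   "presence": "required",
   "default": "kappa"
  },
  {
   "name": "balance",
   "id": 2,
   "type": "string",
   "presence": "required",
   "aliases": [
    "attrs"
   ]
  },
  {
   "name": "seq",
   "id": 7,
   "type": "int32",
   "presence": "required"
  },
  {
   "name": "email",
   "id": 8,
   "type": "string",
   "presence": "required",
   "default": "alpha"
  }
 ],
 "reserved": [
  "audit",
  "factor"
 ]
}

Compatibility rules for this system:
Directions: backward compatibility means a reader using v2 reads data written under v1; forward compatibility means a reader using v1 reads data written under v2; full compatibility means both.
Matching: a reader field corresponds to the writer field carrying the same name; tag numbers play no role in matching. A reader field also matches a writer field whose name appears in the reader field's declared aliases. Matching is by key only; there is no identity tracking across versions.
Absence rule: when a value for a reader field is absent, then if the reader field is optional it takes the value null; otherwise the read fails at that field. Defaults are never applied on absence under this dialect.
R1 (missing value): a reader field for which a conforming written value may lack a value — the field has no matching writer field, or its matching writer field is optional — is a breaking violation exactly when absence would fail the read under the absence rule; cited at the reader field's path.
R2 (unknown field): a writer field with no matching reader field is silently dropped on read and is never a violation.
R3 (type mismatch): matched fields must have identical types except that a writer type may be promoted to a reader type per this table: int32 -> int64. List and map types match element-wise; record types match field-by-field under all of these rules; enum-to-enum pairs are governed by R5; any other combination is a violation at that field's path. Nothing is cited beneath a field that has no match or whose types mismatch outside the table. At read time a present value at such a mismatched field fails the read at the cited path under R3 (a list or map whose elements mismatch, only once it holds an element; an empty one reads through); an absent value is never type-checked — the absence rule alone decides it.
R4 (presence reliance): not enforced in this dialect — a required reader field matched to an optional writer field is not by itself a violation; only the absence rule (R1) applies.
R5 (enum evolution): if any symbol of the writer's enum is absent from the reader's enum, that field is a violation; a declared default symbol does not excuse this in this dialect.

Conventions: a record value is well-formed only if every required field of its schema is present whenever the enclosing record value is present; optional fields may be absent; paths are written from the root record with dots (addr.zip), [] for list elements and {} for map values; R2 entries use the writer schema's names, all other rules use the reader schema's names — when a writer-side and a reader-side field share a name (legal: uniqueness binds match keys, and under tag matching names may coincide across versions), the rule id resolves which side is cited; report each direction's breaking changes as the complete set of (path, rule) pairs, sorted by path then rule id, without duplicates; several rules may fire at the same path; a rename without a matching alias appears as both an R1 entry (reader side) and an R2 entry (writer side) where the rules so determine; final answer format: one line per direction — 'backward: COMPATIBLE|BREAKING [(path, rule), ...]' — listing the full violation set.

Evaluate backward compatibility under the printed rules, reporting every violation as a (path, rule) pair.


each type pair in User: writer, then reader
checking backward for User: reader v2 against writer v1:
  owner: no writer match
  status: paired with writer status (Role -> Role; writer optional)
  street: paired with writer street (string -> string; writer required)
  balance: paired with writer balance (float64 -> string; writer required)
  seq: paired with writer seq (int32 -> int32; writer required)
  email: paired with writer email (string -> string; writer required)
  violation R3 at balance
  violation R1 at owner
  => backward: BREAKING (2)

backward: BREAKING [(balance, R3), (owner, R1)]


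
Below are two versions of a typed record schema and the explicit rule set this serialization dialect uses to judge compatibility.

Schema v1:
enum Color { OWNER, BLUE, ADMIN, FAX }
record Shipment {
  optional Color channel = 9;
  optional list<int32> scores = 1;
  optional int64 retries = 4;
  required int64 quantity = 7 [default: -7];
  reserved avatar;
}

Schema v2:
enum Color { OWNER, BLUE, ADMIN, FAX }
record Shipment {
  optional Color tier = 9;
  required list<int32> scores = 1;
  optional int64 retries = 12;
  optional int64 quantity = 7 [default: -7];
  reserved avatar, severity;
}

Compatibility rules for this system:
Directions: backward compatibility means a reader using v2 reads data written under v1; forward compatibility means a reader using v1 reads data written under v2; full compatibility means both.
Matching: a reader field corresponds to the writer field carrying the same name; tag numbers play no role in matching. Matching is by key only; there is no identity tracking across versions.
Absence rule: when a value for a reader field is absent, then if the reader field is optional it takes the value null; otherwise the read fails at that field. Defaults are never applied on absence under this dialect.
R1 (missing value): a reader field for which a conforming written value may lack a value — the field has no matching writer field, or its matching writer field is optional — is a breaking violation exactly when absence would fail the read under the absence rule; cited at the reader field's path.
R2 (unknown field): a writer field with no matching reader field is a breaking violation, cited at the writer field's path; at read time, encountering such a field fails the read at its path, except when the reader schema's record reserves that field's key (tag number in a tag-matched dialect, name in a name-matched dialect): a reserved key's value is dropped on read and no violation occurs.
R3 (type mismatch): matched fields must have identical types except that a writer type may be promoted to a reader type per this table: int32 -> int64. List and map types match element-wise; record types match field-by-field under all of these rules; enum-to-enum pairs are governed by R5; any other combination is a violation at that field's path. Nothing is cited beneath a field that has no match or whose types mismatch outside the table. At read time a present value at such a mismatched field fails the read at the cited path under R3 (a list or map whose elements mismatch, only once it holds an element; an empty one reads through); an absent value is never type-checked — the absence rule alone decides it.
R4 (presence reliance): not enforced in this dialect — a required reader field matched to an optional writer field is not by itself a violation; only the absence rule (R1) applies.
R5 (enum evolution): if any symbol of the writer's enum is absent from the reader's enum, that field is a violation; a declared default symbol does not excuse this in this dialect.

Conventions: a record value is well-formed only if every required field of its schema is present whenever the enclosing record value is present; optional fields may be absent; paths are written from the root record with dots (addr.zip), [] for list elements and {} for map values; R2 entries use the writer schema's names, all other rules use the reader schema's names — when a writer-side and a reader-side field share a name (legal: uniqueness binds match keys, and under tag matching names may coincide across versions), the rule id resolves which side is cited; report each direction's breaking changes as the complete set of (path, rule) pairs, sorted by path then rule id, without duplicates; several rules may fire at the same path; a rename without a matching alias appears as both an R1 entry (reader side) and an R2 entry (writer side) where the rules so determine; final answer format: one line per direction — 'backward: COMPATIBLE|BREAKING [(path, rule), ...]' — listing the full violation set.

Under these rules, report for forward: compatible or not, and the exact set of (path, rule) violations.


arrows below run writer -> reader for Shipment
forward pass over Shipment, reader schema v1, writer schema v2:
  channel: no writer-side match
  scores: paired with writer scores (list<int32> -> list<int32>; writer required)
  retries: paired with writer retries (int64 -> int64; writer optional)
  quantity: paired with writer quantity (int64 -> int64; writer optional)
  writer tier: unknown to reader
  rule R1 violated at quantity
  rule R2 violated at tier
  forward on Shipment therefore BREAKING (2)
ruling out the remaining Shipment differences:
  field retries in record Shipment: tag 4 changed to 12 -> triggers nothing under Shipment's printed rules — same verdict
  field scores in record Shipment: optional changed to required -> its effect on Shipment is confined to the backward direction, not asked

forward: BREAKING [(quantity, R1), (tier, R2)]


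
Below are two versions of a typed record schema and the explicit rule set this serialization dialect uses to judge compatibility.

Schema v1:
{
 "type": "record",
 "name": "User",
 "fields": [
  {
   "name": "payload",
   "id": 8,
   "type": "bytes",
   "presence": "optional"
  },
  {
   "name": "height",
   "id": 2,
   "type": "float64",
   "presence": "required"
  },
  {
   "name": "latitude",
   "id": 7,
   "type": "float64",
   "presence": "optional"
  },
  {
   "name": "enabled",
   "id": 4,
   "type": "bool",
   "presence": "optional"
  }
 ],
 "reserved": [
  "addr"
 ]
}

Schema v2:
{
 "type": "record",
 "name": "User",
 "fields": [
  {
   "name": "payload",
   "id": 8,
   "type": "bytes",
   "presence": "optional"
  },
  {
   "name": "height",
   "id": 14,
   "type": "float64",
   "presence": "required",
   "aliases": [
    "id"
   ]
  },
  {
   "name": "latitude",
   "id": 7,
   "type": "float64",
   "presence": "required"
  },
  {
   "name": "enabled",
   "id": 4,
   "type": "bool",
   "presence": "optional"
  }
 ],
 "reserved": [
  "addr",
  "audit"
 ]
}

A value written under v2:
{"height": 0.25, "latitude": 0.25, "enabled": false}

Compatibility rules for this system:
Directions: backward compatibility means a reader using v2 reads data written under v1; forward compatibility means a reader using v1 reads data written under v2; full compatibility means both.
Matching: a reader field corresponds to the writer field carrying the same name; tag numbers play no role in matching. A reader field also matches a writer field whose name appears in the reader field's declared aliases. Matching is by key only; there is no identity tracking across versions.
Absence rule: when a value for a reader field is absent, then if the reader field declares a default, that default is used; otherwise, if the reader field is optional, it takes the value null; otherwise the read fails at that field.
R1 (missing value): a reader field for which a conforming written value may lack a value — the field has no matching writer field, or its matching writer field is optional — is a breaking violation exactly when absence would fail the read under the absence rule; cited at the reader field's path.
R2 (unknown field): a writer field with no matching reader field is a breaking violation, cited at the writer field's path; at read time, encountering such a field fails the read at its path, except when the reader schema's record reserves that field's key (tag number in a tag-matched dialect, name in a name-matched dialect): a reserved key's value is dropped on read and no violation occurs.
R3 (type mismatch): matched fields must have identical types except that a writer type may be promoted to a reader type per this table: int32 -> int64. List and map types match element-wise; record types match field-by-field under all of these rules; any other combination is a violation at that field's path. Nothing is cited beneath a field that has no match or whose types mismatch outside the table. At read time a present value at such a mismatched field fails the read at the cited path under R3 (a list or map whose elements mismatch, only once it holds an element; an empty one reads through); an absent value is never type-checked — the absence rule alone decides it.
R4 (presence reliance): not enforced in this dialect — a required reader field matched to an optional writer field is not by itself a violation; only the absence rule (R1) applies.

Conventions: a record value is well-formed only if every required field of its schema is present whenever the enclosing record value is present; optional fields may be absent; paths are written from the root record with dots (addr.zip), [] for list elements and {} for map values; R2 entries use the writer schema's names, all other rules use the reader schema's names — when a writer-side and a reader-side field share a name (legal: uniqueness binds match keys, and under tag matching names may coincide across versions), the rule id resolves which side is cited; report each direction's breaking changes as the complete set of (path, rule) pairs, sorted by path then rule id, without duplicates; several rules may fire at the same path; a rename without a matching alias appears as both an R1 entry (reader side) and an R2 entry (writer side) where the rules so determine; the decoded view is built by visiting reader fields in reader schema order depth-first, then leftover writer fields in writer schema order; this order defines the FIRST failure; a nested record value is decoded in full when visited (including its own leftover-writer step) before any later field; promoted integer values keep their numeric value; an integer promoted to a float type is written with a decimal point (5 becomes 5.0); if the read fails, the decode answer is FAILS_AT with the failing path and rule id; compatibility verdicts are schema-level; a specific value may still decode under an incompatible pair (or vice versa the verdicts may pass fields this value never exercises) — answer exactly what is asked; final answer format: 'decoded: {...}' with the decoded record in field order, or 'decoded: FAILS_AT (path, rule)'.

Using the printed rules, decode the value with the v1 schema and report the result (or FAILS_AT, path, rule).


in User below, arrows point writer -> reader
decoding the User value with the v1 reader:
  payload := null (absent, optional -> null)
  height := 0.25
  latitude := 0.25
  enabled := false
  => decoded: {"payload": null, "height": 0.25, "latitude": 0.25, "enabled": false}
the other User changes do not affect what is asked:
  field latitude in record User: optional changed to required -> matters for User compatibility verdicts, not for this value's decode
  field height in record User: tag 2 changed to 14 -> inert under this dialect — no rule fires on User and the result does not move

decoded: {"payload": null, "height": 0.25, "latitude": 0.25, "enabled": false}


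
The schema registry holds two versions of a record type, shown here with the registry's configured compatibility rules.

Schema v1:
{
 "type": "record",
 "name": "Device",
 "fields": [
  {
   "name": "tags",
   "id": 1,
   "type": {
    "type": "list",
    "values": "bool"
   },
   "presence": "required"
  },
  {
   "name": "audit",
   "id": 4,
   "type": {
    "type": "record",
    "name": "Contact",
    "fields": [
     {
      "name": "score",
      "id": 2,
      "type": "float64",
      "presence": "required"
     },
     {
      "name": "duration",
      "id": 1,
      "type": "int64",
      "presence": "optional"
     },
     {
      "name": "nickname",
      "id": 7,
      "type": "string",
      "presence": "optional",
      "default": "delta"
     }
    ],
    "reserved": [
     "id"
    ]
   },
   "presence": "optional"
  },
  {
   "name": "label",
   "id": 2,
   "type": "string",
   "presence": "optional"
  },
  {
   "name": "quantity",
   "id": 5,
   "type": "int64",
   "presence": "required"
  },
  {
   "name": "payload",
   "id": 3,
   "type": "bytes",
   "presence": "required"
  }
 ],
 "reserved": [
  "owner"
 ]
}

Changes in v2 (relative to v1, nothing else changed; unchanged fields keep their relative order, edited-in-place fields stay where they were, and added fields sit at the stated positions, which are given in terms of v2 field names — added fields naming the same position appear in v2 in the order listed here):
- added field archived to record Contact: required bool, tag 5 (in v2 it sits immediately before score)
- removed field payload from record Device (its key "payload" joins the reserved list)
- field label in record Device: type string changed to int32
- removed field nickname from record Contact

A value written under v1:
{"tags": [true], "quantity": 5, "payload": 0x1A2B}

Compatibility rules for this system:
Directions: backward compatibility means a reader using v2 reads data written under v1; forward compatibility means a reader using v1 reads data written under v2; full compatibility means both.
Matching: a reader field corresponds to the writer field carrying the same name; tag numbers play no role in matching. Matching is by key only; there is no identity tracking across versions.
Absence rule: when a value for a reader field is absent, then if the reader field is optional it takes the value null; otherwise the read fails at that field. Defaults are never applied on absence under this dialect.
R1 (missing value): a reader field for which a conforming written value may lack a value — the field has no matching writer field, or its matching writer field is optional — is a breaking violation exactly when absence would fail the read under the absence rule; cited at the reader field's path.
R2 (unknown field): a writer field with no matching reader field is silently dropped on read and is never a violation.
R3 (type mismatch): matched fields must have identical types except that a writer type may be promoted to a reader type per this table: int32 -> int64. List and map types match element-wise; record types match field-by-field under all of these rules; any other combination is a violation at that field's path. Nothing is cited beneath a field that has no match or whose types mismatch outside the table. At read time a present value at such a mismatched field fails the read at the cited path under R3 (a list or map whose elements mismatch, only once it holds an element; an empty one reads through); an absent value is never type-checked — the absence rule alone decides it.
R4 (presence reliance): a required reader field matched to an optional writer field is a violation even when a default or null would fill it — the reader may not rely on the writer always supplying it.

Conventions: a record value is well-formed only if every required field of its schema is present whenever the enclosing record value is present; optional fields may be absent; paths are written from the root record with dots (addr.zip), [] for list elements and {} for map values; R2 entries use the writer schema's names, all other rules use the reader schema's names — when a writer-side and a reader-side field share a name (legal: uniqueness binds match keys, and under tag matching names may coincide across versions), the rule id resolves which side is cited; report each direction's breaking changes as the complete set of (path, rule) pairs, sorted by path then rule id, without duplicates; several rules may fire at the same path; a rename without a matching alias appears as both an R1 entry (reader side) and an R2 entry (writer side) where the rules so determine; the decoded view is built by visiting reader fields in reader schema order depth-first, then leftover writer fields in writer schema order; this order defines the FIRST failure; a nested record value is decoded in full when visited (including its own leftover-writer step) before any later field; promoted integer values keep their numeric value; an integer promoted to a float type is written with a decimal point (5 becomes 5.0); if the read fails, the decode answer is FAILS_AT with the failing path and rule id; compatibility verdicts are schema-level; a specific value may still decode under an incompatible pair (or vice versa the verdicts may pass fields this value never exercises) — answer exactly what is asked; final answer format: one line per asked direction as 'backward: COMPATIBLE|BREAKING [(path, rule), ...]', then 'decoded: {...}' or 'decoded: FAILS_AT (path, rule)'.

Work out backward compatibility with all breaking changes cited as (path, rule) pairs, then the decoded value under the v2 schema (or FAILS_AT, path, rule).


the writer's type comes first in each Device pair
backward analysis of Device with v2 as reader and v1 as writer:
  tags <- tags (list<bool> -> list<bool>, writer required)
  audit <- audit (Contact -> Contact, writer optional)
  label <- label (string -> int32, writer optional)
  quantity <- quantity (int64 -> int64, writer required)
  payload (writer side), unknown to reader
  no writer field matches reader audit.archived
  audit.score <- audit.score (float64 -> float64, writer required)
  audit.duration <- audit.duration (int64 -> int64, writer optional)
  audit.nickname (writer side), unknown to reader
  violation R1 at audit.archived
  violation R3 at label
  => backward: BREAKING (2)
decoding the Device value with the v2 reader:
  tags := [true]
  audit := null (not supplied -> null)
  label := null (not supplied -> null)
  quantity := 5
  writer payload: unmatched, discarded
  => decoded: {"tags": [true], "audit": null, "label": null, "quantity": 5}
ruling out the remaining Device differences:
  removed field nickname from record Contact -> fires no rule on Device, leaving the asked answer as it is

backward: BREAKING [(audit.archived, R1), (label, R3)]; decoded: {"tags": [true], "audit": null, "label": null, "quantity": 5}


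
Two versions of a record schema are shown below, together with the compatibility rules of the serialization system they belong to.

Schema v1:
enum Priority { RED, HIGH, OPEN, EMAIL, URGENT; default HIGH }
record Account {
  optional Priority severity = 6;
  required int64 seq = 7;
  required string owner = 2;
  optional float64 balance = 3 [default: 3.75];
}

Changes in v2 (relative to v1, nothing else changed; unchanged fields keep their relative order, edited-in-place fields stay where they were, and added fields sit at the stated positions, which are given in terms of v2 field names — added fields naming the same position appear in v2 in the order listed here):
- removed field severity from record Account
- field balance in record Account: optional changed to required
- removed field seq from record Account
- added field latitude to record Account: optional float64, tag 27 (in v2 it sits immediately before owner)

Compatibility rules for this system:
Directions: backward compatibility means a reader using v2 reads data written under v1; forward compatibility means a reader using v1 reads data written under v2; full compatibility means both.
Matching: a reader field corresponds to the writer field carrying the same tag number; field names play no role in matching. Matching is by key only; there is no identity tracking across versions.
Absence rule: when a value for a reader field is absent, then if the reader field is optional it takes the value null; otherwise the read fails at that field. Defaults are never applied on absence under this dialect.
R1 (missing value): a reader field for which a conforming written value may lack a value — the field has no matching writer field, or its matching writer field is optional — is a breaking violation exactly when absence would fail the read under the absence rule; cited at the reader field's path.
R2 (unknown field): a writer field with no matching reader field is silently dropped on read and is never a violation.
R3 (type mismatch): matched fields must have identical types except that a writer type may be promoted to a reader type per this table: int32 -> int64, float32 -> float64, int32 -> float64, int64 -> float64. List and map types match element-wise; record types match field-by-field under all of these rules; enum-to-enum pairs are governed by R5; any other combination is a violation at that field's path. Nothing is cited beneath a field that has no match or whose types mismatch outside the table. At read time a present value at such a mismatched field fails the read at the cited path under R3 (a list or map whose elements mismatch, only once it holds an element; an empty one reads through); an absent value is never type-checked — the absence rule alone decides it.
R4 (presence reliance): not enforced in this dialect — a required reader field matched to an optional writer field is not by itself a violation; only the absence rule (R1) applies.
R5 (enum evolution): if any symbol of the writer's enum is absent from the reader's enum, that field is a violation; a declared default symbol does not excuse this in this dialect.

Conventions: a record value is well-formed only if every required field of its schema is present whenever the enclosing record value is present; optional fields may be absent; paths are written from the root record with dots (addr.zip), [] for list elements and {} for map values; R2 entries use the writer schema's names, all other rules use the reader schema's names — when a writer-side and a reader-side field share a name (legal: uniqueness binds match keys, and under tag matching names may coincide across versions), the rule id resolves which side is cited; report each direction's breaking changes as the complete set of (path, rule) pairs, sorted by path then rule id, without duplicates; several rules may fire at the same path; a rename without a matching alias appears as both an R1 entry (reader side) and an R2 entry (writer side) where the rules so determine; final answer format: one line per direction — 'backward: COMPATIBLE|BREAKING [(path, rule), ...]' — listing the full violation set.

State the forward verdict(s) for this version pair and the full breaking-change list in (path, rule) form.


forward: BREAKING [(seq, R1)]

the writer's type comes first in each Account pair
forward pass over Account, reader schema v1, writer schema v2:
  severity: no writer match
  seq: no writer match
  string -> string, writer required: owner aligns to owner
  float64 -> float64, writer required: balance aligns to balance
  leftover writer field: latitude
  R1 fires at seq
  forward on Account therefore BREAKING (1)
checking off the Account differences that do not matter here:
  removed field severity from record Account -> inert for the asked Account verdict: nothing fires
  field balance in record Account: optional changed to required -> fires only in the backward direction of Account, which is not asked here
  added field latitude to record Account: optional float64, tag 27 (in v2 it sits immediately before owner) -> inert for the asked Account verdict: nothing fires


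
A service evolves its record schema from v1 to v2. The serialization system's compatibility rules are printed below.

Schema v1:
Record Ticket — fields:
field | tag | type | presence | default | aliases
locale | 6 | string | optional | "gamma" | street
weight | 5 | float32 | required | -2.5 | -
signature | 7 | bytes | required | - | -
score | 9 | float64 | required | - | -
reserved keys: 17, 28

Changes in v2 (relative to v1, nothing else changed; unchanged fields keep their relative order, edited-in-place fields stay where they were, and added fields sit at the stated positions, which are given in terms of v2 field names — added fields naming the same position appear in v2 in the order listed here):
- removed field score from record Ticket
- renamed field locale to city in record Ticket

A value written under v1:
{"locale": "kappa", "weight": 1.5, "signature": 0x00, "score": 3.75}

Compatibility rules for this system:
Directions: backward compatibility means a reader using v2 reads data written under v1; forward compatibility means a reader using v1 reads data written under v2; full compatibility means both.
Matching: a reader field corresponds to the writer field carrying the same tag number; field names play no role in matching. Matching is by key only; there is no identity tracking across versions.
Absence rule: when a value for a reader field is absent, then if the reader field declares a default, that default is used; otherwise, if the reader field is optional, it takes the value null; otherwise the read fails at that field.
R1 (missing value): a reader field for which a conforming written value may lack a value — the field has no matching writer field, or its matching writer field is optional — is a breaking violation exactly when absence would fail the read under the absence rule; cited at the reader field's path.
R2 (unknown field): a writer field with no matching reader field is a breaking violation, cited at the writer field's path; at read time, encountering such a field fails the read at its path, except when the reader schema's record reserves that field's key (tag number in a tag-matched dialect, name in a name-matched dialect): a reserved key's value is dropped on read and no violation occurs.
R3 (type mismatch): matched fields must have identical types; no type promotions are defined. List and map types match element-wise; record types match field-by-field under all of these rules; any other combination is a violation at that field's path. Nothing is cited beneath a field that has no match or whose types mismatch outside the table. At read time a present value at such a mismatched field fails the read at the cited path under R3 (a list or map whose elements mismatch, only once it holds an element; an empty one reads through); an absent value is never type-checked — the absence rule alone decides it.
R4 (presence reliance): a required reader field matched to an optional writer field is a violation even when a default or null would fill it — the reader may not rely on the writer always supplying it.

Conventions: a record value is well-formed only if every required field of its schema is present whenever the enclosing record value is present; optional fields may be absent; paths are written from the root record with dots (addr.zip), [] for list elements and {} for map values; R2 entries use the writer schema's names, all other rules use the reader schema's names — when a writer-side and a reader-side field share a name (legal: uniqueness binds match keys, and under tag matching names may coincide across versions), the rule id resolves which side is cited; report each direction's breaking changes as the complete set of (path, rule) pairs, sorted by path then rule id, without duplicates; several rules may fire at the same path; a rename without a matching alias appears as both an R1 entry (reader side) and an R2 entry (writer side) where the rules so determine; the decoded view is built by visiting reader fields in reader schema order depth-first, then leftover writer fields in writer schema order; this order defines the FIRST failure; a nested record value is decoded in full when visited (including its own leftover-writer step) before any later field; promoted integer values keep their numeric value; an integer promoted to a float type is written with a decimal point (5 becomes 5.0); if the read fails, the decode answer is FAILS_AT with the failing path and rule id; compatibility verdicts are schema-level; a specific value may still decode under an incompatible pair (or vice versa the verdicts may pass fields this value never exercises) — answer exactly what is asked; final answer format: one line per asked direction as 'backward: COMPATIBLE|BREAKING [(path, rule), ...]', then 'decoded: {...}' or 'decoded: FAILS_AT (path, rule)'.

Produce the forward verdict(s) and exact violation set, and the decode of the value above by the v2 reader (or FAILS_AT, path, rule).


forward: BREAKING [(score, R1)]; decoded: FAILS_AT (score, R2)

in Ticket below, arrows point writer -> reader
forward on Ticket — v1 reading data written by v2:
  writer optional, string -> string: reader locale maps from writer city
  writer required, float32 -> float32: reader weight maps from writer weight
  writer required, bytes -> bytes: reader signature maps from writer signature
  score has no writer counterpart
  violation R1 at score
  => forward verdict for Ticket: BREAKING, 1 violation(s)
migrating the Ticket value to v2:
  city := "kappa" (from writer locale)
  weight := 1.5
  signature := 0x00
  read fails at score under R2 (unknown field)
  => FAILS_AT (score, R2)
the rest of the Ticket diff is inert for this question:
  renamed field locale to city in record Ticket -> triggers nothing under Ticket's printed rules — same verdict
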